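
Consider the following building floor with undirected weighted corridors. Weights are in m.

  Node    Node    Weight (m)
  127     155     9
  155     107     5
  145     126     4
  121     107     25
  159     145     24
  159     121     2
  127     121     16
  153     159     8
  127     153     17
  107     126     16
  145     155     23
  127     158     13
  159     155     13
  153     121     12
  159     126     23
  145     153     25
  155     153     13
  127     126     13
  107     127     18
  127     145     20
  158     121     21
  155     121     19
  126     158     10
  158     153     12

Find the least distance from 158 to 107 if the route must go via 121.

41 m

Shortest 158→121: 158–121 = 21
Best 121 to 107: 121–159–155–107 costing 20
Total via 121: 21 + 20 = 41 m.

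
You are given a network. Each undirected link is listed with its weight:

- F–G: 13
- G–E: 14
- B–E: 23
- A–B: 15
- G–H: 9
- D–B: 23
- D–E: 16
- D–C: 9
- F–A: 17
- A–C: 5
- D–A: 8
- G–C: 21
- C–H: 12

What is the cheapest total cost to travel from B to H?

Enumerating some paths:
B - D - C - H: 23+9+12 = 44
B - A - D - C - H: 15+8+9+12 = 44
B - E - G - H: 23+14+9 = 46
B - A - C - H: 15+5+12 = 32
The minimum is 32 via B - A - C - H.

32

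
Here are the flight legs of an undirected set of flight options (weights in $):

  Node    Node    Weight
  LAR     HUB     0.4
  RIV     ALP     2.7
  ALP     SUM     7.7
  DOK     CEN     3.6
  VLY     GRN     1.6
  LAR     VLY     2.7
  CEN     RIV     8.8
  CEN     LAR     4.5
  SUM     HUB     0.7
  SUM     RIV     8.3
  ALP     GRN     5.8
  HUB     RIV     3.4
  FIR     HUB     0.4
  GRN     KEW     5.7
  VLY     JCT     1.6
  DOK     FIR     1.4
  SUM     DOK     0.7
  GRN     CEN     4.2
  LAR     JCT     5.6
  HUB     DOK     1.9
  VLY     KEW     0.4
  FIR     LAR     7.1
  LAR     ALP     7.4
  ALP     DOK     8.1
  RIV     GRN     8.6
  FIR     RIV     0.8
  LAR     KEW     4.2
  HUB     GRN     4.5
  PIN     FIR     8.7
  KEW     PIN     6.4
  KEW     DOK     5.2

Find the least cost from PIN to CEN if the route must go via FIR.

$13.7

Shortest PIN→FIR: PIN → FIR = 8.7
Best FIR to CEN: FIR → DOK → CEN costing 5
Total via FIR: 8.7 + 5 = $13.7.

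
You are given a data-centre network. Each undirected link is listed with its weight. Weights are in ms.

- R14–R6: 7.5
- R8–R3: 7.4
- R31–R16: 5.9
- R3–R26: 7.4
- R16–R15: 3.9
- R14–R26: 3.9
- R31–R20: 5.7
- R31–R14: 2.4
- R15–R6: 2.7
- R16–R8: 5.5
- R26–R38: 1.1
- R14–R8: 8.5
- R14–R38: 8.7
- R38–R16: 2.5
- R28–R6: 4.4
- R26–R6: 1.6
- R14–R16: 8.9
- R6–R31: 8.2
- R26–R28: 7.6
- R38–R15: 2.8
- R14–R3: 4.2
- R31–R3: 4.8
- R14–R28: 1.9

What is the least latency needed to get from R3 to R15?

11.3 ms

Settle nodes by increasing distance from R3:
R3: 0
R14: 4.2  (via R3)
R31: 4.8  (via R3)
R28: 6.1  (via R14)
R8: 7.4  (via R3)
R26: 7.4  (via R3)
R38: 8.5  (via R26)
R6: 9  (via R26)
R20: 10.5  (via R31)
R16: 10.7  (via R31)
R15: 11.3  (via R38)
Shortest route: R3 → R26 → R38 → R15 = 11.3 ms.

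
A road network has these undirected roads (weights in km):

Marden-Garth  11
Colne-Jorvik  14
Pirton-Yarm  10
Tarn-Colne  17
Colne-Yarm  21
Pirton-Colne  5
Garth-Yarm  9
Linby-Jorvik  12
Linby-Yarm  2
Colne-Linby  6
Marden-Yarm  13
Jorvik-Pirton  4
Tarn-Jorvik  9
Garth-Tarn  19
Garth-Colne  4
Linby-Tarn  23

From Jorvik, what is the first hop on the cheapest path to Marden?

Pirton

Candidate routes:
Jorvik–Pirton–Yarm–Marden: 4+10+13 = 27
Jorvik–Linby–Yarm–Marden: 12+2+13 = 27
Jorvik–Pirton–Colne–Garth–Marden: 4+5+4+11 = 24
Cheapest is Jorvik–Pirton–Colne–Garth–Marden at 24 km.
So from Jorvik the first move is to Pirton.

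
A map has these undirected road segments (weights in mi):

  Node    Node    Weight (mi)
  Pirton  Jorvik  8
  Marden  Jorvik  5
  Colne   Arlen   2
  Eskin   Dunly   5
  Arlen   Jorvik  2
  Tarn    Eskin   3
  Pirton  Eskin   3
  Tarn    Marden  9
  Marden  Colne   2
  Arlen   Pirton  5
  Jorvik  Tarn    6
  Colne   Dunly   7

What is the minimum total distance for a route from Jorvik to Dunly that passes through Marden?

Best Jorvik to Marden: Jorvik–Marden costing 5
Best Marden to Dunly: Marden–Colne–Dunly costing 9
Total via Marden: 5 + 9 = 14 mi.

14 mi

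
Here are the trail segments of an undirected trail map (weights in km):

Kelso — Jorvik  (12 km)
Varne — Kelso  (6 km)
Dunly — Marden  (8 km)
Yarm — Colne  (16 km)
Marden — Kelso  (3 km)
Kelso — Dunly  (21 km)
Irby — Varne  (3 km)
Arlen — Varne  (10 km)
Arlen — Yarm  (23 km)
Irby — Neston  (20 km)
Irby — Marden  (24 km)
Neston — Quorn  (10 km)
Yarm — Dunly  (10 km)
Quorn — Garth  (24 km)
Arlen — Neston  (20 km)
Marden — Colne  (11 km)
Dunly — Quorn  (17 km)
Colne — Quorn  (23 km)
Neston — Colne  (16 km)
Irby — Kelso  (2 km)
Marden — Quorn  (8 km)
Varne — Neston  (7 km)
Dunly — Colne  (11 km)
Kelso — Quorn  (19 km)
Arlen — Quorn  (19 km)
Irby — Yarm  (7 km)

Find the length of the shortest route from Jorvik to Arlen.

Shortest distances from Jorvik:
Jorvik: 0
Kelso: 12  (via Jorvik)
Irby: 14  (via Kelso)
Marden: 15  (via Kelso)
Varne: 17  (via Irby)
Yarm: 21  (via Irby)
Dunly: 23  (via Marden)
Quorn: 23  (via Marden)
Neston: 24  (via Varne)
Colne: 26  (via Marden)
Arlen: 27  (via Varne)
Shortest route: Jorvik–Kelso–Irby–Varne–Arlen = 27 km.

27 km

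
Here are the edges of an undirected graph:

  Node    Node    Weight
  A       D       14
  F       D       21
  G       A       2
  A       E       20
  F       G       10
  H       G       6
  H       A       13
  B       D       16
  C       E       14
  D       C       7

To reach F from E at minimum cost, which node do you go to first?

A

Enumerating some paths:
E - A - G - F: 20+2+10 = 32
E - A - H - G - F: 20+13+6+10 = 49
E - C - D - A - G - F: 14+7+14+2+10 = 47
E - C - D - F: 14+7+21 = 42
The minimum is 32 via E - A - G - F.
So from E the first move is to A.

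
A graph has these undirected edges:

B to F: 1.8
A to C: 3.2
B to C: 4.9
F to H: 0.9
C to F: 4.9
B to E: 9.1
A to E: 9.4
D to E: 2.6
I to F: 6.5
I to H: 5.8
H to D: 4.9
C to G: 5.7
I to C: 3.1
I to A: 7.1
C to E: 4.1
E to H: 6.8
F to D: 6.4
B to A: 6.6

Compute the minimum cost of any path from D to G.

Shortest distances from D:
D: 0
E: 2.6  (via D)
H: 4.9  (via D)
F: 5.8  (via H)
C: 6.7  (via E)
B: 7.6  (via F)
I: 9.8  (via C)
A: 9.9  (via C)
G: 12.4  (via C)
Shortest route: D–E–C–G = 12.4.

12.4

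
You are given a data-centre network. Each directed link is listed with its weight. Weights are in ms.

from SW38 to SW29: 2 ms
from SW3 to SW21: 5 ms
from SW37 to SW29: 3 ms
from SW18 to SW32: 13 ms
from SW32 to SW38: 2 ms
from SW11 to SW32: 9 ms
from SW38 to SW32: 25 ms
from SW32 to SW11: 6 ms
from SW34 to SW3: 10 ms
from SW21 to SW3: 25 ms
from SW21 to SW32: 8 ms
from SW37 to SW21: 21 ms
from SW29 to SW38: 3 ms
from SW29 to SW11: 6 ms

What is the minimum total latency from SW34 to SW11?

29 ms

Candidate routes:
SW34 - SW3 - SW21 - SW32 - SW38 - SW29 - SW11: 10+5+8+2+2+6 = 33
SW34 - SW3 - SW21 - SW32 - SW11: 10+5+8+6 = 29
Cheapest is SW34 - SW3 - SW21 - SW32 - SW11 at 29 ms.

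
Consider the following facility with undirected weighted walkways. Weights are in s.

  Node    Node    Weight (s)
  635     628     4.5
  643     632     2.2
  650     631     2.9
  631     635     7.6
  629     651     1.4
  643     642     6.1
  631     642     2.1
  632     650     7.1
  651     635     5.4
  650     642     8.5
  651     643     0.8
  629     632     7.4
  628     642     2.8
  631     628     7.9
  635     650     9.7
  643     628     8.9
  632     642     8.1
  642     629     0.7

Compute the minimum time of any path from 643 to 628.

5.7 s

Running Dijkstra from 643:
643: 0
651: 0.8  (via 643)
629: 2.2  (via 651)
632: 2.2  (via 643)
642: 2.9  (via 629)
631: 5  (via 642)
628: 5.7  (via 642)
Shortest route: 643 → 651 → 629 → 642 → 628 = 5.7 s.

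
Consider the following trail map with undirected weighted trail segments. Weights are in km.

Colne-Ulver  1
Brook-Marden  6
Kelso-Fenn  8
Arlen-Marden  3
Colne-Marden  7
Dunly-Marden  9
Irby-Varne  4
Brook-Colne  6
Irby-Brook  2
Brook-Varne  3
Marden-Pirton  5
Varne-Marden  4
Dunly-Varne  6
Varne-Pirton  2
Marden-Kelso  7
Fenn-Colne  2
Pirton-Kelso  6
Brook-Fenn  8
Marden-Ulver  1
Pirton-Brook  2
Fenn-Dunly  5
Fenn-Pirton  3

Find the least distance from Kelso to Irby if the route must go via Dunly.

23 km

Shortest Kelso→Dunly: Kelso–Fenn–Dunly = 13
Best Dunly to Irby: Dunly–Varne–Irby costing 10
Total via Dunly: 13 + 10 = 23 km.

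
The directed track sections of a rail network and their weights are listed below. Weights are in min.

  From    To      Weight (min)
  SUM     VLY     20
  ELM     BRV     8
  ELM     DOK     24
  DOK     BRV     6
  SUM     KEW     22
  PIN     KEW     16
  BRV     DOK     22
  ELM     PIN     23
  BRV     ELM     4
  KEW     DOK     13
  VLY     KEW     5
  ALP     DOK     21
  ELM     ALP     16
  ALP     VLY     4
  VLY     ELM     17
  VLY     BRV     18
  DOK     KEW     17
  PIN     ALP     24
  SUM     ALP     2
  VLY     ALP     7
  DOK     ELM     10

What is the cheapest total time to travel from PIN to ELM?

Candidate routes:
PIN - ALP - VLY - ELM: 24+4+17 = 45
PIN - KEW - DOK - ELM: 16+13+10 = 39
The minimum is 39 min via PIN - KEW - DOK - ELM.

39 min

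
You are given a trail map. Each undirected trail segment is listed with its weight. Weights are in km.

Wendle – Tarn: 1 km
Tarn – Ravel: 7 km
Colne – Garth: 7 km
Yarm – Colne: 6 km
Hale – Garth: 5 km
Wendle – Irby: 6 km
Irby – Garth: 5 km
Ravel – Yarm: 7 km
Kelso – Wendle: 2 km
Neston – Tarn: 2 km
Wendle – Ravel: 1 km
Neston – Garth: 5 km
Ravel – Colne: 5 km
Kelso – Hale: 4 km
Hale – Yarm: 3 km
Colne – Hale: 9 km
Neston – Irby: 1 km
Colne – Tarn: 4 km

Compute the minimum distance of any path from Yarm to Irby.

Running Dijkstra from Yarm:
Yarm: 0
Hale: 3  (via Yarm)
Colne: 6  (via Yarm)
Ravel: 7  (via Yarm)
Kelso: 7  (via Hale)
Garth: 8  (via Hale)
Wendle: 8  (via Ravel)
Tarn: 9  (via Wendle)
Neston: 11  (via Tarn)
Irby: 12  (via Neston)
Shortest route: Yarm → Ravel → Wendle → Tarn → Neston → Irby = 12 km.

12 km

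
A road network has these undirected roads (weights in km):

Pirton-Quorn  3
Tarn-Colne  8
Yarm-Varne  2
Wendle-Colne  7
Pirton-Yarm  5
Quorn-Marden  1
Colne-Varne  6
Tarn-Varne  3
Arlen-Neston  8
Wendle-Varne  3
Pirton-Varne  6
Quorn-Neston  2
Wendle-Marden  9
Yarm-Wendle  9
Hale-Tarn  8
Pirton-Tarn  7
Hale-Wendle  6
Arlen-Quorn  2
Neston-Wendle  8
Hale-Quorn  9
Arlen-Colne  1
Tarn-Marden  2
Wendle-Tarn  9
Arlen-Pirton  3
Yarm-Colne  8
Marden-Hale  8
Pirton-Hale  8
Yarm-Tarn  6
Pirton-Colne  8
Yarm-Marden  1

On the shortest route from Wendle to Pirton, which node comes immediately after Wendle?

Varne

Candidate routes:
Wendle–Varne–Pirton: 3+6 = 9
Wendle–Varne–Yarm–Marden–Quorn–Pirton: 3+2+1+1+3 = 10
Wendle–Varne–Yarm–Pirton: 3+2+5 = 10
Wendle–Colne–Arlen–Pirton: 7+1+3 = 11
The minimum is 9 km via Wendle–Varne–Pirton.
So from Wendle the first move is to Varne.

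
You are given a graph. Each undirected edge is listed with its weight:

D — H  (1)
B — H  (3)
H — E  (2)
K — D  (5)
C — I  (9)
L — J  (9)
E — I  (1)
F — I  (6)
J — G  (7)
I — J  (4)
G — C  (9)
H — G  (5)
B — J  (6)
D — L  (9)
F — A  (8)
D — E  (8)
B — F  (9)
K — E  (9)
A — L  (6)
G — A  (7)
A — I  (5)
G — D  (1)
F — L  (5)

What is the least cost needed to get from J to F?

10

Settle nodes by increasing distance from J:
J: 0
I: 4  (via J)
E: 5  (via I)
B: 6  (via J)
G: 7  (via J)
H: 7  (via E)
D: 8  (via G)
A: 9  (via I)
L: 9  (via J)
F: 10  (via I)
Shortest route: J → I → F = 10.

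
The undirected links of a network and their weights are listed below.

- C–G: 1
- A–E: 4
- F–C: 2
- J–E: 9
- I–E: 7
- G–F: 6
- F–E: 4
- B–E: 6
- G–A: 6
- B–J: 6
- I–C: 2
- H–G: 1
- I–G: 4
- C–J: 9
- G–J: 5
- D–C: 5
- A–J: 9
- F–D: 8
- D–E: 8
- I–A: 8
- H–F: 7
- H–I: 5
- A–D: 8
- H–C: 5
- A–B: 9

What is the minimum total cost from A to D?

Settle nodes by increasing distance from A:
A: 0
E: 4  (via A)
G: 6  (via A)
C: 7  (via G)
H: 7  (via G)
D: 8  (via A)
Shortest route: A–D = 8.

8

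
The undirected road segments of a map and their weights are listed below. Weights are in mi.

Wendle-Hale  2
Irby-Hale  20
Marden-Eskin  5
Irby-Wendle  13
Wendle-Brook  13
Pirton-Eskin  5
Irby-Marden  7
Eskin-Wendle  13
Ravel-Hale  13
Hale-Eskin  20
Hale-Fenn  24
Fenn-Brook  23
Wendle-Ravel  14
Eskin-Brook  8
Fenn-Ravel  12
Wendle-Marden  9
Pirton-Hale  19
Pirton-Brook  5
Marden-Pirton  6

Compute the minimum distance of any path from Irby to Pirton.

13 mi

Enumerating some paths:
Irby - Marden - Eskin - Brook - Pirton: 7+5+8+5 = 25
Irby - Marden - Eskin - Pirton: 7+5+5 = 17
Irby - Marden - Pirton: 7+6 = 13
Cheapest is Irby - Marden - Pirton at 13 mi.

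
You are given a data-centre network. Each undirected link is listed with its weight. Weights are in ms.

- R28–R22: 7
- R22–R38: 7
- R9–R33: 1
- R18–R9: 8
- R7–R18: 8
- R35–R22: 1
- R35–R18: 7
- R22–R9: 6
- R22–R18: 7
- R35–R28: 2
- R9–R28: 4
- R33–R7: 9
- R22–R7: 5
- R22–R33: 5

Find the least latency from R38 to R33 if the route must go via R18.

Best R38 to R18: R38 → R22 → R18 costing 14
Shortest R18→R33: R18 → R9 → R33 = 9
Total via R18: 14 + 9 = 23 ms.

23 ms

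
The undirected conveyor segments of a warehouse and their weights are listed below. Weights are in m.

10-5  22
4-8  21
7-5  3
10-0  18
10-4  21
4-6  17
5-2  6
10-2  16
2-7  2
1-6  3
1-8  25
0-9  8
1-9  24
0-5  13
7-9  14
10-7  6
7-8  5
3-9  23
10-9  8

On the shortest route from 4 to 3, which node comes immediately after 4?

10

Compare a few routes:
4–10–9–3: 21+8+23 = 52
4–8–7–10–9–3: 21+5+6+8+23 = 63
4–8–7–9–3: 21+5+14+23 = 63
Cheapest is 4–10–9–3 at 52 m.
So from 4 the first move is to 10.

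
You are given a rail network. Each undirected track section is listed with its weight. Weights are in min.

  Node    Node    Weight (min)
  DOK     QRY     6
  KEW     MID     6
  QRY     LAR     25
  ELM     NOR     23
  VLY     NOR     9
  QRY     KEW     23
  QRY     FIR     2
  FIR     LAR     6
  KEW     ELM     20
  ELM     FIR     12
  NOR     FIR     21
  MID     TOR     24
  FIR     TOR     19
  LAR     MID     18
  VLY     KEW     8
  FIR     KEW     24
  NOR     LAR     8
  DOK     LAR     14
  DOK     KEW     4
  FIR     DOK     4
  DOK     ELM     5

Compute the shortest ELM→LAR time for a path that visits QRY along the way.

Best ELM to QRY: ELM–DOK–QRY costing 11
Best QRY to LAR: QRY–FIR–LAR costing 8
Total via QRY: 11 + 8 = 19 min.

19 min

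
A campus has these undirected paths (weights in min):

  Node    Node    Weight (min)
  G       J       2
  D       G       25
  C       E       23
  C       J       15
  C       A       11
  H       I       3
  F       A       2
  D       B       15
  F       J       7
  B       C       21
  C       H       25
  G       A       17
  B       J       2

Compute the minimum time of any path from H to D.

57 min

Candidate routes:
H–C–J–B–D: 25+15+2+15 = 57
H–C–A–F–J–B–D: 25+11+2+7+2+15 = 62
H–C–J–G–D: 25+15+2+25 = 67
H–C–B–D: 25+21+15 = 61
The minimum is 57 min via H–C–J–B–D.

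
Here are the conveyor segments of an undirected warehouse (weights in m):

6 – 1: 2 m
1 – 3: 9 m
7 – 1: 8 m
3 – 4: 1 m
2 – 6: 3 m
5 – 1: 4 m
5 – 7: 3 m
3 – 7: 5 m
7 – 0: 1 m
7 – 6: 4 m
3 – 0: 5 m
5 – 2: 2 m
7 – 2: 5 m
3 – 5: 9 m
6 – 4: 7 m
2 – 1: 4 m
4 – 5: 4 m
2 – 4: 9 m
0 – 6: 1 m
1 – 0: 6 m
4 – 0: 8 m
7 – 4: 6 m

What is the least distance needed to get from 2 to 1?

Shortest distances from 2:
2: 0
5: 2  (via 2)
6: 3  (via 2)
0: 4  (via 6)
1: 4  (via 2)
Shortest route: 2–1 = 4 m.

4 m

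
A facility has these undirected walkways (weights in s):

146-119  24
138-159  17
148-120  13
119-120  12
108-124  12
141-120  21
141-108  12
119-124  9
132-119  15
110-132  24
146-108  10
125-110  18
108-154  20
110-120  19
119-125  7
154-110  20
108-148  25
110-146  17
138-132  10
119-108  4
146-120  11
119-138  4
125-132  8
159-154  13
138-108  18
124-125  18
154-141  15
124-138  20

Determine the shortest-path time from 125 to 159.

28 s

Compare a few routes:
125 → 119 → 138 → 159: 7+4+17 = 28
125 → 132 → 119 → 138 → 159: 8+15+4+17 = 44
125 → 132 → 138 → 159: 8+10+17 = 35
The minimum is 28 s via 125 → 119 → 138 → 159.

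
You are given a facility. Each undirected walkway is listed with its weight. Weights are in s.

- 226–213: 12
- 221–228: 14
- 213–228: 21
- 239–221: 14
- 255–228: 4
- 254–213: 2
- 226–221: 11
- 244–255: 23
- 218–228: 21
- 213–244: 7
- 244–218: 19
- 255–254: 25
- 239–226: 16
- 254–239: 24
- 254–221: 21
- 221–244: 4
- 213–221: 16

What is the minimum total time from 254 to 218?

Running Dijkstra from 254:
254: 0
213: 2  (via 254)
244: 9  (via 213)
221: 13  (via 244)
226: 14  (via 213)
228: 23  (via 213)
239: 24  (via 254)
255: 25  (via 254)
218: 28  (via 244)
Shortest route: 254 → 213 → 244 → 218 = 28 s.

28 s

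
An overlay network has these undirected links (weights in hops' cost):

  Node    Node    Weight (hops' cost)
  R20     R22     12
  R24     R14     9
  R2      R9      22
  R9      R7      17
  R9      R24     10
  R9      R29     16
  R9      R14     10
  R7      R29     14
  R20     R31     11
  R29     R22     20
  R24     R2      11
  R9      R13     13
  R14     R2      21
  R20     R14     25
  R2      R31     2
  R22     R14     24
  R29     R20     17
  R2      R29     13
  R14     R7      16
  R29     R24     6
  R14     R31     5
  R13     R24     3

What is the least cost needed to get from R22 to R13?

29 hops' cost

Enumerating some paths:
R22 → R20 → R31 → R2 → R24 → R13: 12+11+2+11+3 = 39
R22 → R29 → R24 → R13: 20+6+3 = 29
R22 → R14 → R24 → R13: 24+9+3 = 36
R22 → R20 → R29 → R24 → R13: 12+17+6+3 = 38
Cheapest is R22 → R29 → R24 → R13 at 29 hops' cost.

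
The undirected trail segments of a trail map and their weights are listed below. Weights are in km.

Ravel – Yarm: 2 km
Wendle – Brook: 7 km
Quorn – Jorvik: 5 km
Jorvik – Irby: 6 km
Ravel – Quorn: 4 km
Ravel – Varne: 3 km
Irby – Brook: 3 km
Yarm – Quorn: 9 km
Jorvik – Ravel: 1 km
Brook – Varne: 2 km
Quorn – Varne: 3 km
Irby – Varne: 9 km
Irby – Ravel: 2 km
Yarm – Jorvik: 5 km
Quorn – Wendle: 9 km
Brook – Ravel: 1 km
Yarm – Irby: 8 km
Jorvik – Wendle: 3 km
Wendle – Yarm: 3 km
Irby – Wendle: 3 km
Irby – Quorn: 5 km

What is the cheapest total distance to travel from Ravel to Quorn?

4 km

Running Dijkstra from Ravel:
Ravel: 0
Jorvik: 1  (via Ravel)
Brook: 1  (via Ravel)
Irby: 2  (via Ravel)
Yarm: 2  (via Ravel)
Varne: 3  (via Ravel)
Quorn: 4  (via Ravel)
Shortest route: Ravel–Quorn = 4 km.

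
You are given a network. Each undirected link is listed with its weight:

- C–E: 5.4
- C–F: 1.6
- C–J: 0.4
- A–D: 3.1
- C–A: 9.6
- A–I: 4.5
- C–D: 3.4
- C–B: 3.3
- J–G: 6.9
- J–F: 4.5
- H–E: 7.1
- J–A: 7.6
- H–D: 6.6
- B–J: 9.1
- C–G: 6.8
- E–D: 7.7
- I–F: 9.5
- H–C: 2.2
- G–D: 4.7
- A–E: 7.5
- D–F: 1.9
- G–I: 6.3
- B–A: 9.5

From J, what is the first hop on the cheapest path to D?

Candidate routes:
J → C → D: 0.4+3.4 = 3.8
J → F → D: 4.5+1.9 = 6.4
J → C → F → D: 0.4+1.6+1.9 = 3.9
The minimum is 3.8 via J → C → D.
So from J the first move is to C.

C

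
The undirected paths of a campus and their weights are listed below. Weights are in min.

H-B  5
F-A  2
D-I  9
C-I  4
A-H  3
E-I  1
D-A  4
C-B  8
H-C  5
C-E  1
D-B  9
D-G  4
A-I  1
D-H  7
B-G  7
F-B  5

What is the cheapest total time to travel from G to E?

Candidate routes:
G–D–A–I–C–E: 4+4+1+4+1 = 14
G–D–A–I–E: 4+4+1+1 = 10
G–D–I–E: 4+9+1 = 14
G–B–F–A–I–E: 7+5+2+1+1 = 16
The minimum is 10 min via G–D–A–I–E.

10 min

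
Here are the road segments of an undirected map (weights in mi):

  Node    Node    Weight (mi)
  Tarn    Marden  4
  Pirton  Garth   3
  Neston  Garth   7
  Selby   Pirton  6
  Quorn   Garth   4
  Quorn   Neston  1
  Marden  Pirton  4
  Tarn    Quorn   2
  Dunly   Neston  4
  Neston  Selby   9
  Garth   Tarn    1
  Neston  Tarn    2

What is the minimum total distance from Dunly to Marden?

Candidate routes:
Dunly–Neston–Quorn–Tarn–Marden: 4+1+2+4 = 11
Dunly–Neston–Tarn–Marden: 4+2+4 = 10
Dunly–Neston–Quorn–Garth–Tarn–Marden: 4+1+4+1+4 = 14
The minimum is 10 mi via Dunly–Neston–Tarn–Marden.

10 mi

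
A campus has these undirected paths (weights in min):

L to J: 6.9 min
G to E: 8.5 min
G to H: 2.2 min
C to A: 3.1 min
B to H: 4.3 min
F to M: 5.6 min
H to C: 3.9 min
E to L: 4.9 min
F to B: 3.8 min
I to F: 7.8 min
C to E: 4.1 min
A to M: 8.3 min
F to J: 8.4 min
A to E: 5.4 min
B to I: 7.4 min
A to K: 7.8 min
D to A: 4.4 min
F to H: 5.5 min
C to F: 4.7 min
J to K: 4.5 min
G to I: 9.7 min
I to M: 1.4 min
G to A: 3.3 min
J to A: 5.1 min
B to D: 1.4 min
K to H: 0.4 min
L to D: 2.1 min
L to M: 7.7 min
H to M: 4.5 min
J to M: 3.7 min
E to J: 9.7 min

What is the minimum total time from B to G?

6.5 min

Enumerating some paths:
B → D → A → G: 1.4+4.4+3.3 = 9.1
B → H → G: 4.3+2.2 = 6.5
The minimum is 6.5 min via B → H → G.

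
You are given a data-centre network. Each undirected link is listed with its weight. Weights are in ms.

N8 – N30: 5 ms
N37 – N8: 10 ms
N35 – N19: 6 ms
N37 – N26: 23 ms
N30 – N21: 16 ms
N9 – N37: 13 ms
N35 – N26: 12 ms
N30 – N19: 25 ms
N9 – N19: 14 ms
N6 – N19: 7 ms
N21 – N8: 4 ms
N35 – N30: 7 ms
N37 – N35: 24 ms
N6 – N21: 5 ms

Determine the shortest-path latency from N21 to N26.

28 ms

Settle nodes by increasing distance from N21:
N21: 0
N8: 4  (via N21)
N6: 5  (via N21)
N30: 9  (via N8)
N19: 12  (via N6)
N37: 14  (via N8)
N35: 16  (via N30)
N9: 26  (via N19)
N26: 28  (via N35)
Shortest route: N21–N8–N30–N35–N26 = 28 ms.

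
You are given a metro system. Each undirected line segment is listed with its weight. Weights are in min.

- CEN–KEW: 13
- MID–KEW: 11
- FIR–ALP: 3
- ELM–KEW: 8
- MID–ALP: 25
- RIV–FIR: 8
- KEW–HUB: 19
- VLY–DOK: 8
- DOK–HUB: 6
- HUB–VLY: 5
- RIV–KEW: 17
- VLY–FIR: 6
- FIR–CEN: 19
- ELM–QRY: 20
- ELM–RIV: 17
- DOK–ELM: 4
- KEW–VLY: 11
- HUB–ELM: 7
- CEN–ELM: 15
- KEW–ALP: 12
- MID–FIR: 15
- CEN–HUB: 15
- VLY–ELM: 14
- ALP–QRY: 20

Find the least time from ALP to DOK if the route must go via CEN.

Best ALP to CEN: ALP → FIR → CEN costing 22
Shortest CEN→DOK: CEN → ELM → DOK = 19
Total via CEN: 22 + 19 = 41 min.

41 min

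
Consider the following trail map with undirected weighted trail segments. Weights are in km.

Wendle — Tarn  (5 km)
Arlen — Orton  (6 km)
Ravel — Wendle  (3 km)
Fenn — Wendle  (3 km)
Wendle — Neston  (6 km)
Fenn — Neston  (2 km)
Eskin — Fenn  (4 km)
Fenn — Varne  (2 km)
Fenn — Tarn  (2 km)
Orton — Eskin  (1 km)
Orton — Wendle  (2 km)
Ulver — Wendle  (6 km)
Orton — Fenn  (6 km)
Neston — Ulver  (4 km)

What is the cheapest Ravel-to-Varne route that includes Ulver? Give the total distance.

17 km

Shortest Ravel→Ulver: Ravel–Wendle–Ulver = 9
Shortest Ulver→Varne: Ulver–Neston–Fenn–Varne = 8
Total via Ulver: 9 + 8 = 17 km.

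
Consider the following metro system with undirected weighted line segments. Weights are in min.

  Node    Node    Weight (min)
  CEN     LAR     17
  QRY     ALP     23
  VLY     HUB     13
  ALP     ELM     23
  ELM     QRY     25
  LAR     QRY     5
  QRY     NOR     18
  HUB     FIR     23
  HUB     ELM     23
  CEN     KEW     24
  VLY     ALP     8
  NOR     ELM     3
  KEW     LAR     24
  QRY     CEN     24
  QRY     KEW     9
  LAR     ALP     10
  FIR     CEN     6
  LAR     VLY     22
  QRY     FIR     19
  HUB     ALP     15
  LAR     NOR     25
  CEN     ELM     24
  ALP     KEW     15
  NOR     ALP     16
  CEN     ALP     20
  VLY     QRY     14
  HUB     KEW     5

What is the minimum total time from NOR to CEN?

Settle nodes by increasing distance from NOR:
NOR: 0
ELM: 3  (via NOR)
ALP: 16  (via NOR)
QRY: 18  (via NOR)
LAR: 23  (via QRY)
VLY: 24  (via ALP)
HUB: 26  (via ELM)
CEN: 27  (via ELM)
Shortest route: NOR–ELM–CEN = 27 min.

27 min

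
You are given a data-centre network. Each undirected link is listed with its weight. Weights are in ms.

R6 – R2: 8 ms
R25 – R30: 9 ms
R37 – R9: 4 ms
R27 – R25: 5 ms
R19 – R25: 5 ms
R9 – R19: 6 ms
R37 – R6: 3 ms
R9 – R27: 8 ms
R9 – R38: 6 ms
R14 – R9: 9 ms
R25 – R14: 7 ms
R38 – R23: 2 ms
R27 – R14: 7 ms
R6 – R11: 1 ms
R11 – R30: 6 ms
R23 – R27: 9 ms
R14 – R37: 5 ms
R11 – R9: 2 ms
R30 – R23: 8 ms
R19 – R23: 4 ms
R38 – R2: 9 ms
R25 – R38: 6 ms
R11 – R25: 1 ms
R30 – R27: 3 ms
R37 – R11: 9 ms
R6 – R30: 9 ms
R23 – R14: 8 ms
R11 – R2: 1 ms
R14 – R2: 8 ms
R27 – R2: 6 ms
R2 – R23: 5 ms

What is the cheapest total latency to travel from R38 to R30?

Settle nodes by increasing distance from R38:
R38: 0
R23: 2  (via R38)
R9: 6  (via R38)
R19: 6  (via R23)
R25: 6  (via R38)
R11: 7  (via R25)
R2: 7  (via R23)
R6: 8  (via R11)
R37: 10  (via R9)
R30: 10  (via R23)
Shortest route: R38 → R23 → R30 = 10 ms.

10 ms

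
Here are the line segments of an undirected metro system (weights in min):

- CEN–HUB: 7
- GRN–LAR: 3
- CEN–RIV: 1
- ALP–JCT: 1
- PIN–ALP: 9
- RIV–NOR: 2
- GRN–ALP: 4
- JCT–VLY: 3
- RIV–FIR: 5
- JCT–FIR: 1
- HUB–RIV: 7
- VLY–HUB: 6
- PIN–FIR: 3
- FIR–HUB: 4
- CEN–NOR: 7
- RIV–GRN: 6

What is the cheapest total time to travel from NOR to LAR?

Enumerating some paths:
NOR - RIV - GRN - LAR: 2+6+3 = 11
NOR - RIV - FIR - JCT - ALP - GRN - LAR: 2+5+1+1+4+3 = 16
The minimum is 11 min via NOR - RIV - GRN - LAR.

11 min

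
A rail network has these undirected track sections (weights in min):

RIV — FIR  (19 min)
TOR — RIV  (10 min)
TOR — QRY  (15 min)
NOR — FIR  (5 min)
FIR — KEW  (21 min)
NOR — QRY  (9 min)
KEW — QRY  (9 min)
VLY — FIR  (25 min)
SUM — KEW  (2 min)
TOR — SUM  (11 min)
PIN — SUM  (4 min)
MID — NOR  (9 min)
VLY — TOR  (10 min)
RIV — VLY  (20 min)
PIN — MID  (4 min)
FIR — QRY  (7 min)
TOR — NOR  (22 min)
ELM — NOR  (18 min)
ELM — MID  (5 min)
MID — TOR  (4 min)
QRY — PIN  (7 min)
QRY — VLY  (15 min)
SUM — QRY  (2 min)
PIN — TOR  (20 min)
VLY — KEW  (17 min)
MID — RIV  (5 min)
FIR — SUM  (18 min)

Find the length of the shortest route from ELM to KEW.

Compare a few routes:
ELM–MID–PIN–SUM–KEW: 5+4+4+2 = 15
ELM–MID–PIN–SUM–QRY–KEW: 5+4+4+2+9 = 24
ELM–MID–PIN–QRY–SUM–KEW: 5+4+7+2+2 = 20
ELM–MID–TOR–SUM–KEW: 5+4+11+2 = 22
The minimum is 15 min via ELM–MID–PIN–SUM–KEW.

15 min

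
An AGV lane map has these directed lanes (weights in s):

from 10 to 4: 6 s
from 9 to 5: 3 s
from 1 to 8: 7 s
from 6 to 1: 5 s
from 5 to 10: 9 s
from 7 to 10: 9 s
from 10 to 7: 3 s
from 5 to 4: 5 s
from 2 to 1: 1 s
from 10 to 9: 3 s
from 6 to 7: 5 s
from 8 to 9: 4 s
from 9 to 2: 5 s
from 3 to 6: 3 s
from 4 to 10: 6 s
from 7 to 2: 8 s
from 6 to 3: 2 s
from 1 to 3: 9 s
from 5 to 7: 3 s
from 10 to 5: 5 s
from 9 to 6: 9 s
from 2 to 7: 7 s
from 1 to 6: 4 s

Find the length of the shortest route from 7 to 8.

16 s

Candidate routes:
7 - 10 - 9 - 2 - 1 - 8: 9+3+5+1+7 = 25
7 - 2 - 1 - 8: 8+1+7 = 16
Cheapest is 7 - 2 - 1 - 8 at 16 s.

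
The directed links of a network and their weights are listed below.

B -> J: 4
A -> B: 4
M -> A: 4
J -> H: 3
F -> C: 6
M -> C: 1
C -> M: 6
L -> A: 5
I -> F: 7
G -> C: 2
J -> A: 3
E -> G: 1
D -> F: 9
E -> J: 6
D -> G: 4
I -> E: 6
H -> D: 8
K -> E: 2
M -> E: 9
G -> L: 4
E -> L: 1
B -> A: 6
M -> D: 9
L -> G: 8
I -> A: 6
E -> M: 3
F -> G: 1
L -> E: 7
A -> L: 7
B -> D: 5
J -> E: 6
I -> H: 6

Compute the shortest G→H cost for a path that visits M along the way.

23

Best G to M: G–C–M costing 8
Best M to H: M–A–B–J–H costing 15
Total via M: 8 + 15 = 23.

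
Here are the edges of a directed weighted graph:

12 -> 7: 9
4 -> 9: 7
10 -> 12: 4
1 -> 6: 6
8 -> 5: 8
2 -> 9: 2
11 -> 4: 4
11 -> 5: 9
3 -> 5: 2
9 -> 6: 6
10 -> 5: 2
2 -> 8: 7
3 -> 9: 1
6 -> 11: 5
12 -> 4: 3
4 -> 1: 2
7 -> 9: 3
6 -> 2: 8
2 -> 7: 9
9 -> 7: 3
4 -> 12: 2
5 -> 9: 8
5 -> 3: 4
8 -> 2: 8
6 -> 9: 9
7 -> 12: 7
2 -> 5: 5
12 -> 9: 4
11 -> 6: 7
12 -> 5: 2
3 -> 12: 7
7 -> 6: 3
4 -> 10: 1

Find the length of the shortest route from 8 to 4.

Running Dijkstra from 8:
8: 0
2: 8  (via 8)
5: 8  (via 8)
9: 10  (via 2)
3: 12  (via 5)
7: 13  (via 9)
6: 16  (via 9)
12: 19  (via 3)
11: 21  (via 6)
4: 22  (via 12)
Shortest route: 8 → 5 → 3 → 12 → 4 = 22.

22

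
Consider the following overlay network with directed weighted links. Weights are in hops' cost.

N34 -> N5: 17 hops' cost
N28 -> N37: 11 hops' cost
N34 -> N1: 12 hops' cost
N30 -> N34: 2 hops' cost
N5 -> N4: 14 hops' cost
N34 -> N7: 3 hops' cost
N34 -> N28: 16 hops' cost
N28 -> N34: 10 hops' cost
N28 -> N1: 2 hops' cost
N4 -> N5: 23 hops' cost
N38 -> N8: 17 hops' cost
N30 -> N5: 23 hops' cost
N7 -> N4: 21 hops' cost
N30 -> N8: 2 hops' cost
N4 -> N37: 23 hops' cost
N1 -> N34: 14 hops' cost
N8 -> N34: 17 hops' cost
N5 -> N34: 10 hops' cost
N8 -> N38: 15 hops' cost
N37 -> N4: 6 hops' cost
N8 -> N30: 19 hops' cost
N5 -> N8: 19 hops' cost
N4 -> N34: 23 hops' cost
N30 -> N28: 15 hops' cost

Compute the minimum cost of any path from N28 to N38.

61 hops' cost

Settle nodes by increasing distance from N28:
N28: 0
N1: 2  (via N28)
N34: 10  (via N28)
N37: 11  (via N28)
N7: 13  (via N34)
N4: 17  (via N37)
N5: 27  (via N34)
N8: 46  (via N5)
N38: 61  (via N8)
Shortest route: N28–N34–N5–N8–N38 = 61 hops' cost.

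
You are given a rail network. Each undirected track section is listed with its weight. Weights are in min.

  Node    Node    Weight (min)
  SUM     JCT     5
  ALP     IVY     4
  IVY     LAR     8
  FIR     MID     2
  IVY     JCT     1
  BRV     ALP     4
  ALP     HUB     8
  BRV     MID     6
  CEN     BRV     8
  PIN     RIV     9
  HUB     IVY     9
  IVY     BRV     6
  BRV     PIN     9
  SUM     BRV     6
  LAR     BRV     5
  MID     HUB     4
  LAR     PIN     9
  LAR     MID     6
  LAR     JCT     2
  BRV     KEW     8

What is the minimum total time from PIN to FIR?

Settle nodes by increasing distance from PIN:
PIN: 0
RIV: 9  (via PIN)
LAR: 9  (via PIN)
BRV: 9  (via PIN)
JCT: 11  (via LAR)
IVY: 12  (via JCT)
ALP: 13  (via BRV)
MID: 15  (via LAR)
SUM: 15  (via BRV)
CEN: 17  (via BRV)
FIR: 17  (via MID)
Shortest route: PIN → LAR → MID → FIR = 17 min.

17 min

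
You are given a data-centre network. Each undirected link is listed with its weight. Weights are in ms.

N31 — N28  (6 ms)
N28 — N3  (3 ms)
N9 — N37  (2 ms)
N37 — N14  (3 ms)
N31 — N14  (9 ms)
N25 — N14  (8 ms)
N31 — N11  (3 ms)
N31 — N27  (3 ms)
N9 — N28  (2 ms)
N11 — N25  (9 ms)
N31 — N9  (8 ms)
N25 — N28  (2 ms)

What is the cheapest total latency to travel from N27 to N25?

11 ms

Shortest distances from N27:
N27: 0
N31: 3  (via N27)
N11: 6  (via N31)
N28: 9  (via N31)
N9: 11  (via N31)
N25: 11  (via N28)
Shortest route: N27–N31–N28–N25 = 11 ms.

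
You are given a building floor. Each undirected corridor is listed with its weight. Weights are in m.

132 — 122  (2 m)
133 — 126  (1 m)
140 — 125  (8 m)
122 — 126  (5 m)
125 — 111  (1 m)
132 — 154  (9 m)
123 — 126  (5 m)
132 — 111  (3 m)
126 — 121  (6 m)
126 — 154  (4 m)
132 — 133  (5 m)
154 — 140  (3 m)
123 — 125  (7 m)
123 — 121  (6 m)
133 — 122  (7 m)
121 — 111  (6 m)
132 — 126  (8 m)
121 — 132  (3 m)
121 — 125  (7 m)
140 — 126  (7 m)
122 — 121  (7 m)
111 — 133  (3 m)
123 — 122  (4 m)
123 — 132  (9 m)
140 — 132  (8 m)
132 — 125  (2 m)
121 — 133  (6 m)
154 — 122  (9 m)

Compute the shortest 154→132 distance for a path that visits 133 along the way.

10 m

Shortest 154→133: 154 → 126 → 133 = 5
Shortest 133→132: 133 → 132 = 5
Total via 133: 5 + 5 = 10 m.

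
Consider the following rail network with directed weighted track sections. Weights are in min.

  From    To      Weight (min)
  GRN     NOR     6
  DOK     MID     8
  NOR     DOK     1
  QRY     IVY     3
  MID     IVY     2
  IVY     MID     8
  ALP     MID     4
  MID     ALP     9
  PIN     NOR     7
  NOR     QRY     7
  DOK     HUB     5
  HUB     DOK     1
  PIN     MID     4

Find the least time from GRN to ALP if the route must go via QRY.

33 min

Shortest GRN→QRY: GRN → NOR → QRY = 13
Best QRY to ALP: QRY → IVY → MID → ALP costing 20
Total via QRY: 13 + 20 = 33 min.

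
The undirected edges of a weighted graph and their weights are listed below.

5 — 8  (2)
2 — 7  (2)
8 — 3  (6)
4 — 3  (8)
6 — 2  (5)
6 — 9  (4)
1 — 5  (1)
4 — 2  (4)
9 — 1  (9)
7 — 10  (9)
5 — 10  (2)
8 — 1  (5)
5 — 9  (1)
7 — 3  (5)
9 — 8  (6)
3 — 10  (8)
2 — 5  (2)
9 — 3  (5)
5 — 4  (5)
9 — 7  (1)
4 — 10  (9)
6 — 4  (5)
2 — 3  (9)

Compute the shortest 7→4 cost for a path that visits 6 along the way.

Best 7 to 6: 7 → 9 → 6 costing 5
Best 6 to 4: 6 → 4 costing 5
Total via 6: 5 + 5 = 10.

10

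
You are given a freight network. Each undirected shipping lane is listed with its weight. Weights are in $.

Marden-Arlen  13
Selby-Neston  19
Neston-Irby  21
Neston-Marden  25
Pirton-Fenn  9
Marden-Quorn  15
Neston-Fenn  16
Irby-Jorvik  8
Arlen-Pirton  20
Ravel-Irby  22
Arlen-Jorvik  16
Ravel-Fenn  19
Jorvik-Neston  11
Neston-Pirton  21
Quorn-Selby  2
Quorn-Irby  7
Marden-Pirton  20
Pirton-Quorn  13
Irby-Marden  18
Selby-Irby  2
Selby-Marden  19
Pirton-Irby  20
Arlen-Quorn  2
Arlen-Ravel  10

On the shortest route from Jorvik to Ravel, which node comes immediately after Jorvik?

Candidate routes:
Jorvik - Irby - Quorn - Arlen - Ravel: 8+7+2+10 = 27
Jorvik - Arlen - Ravel: 16+10 = 26
Jorvik - Irby - Selby - Quorn - Arlen - Ravel: 8+2+2+2+10 = 24
Cheapest is Jorvik - Irby - Selby - Quorn - Arlen - Ravel at $24.
So from Jorvik the first move is to Irby.

Irby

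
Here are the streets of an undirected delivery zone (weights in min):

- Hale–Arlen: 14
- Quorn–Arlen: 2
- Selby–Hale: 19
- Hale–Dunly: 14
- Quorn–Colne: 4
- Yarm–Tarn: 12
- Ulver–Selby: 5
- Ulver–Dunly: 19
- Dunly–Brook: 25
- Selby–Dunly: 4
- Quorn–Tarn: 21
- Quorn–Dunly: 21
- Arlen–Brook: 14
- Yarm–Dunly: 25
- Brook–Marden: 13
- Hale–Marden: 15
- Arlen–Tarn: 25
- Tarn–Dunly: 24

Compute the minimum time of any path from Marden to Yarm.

Candidate routes:
Marden → Hale → Dunly → Yarm: 15+14+25 = 54
Marden → Brook → Dunly → Yarm: 13+25+25 = 63
Marden → Brook → Arlen → Quorn → Tarn → Yarm: 13+14+2+21+12 = 62
Marden → Hale → Selby → Dunly → Yarm: 15+19+4+25 = 63
The minimum is 54 min via Marden → Hale → Dunly → Yarm.

54 min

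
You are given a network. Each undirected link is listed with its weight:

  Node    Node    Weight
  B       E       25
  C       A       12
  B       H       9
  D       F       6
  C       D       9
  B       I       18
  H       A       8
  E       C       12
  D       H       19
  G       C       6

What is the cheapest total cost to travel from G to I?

53

Enumerating some paths:
G - C - A - H - B - I: 6+12+8+9+18 = 53
G - C - D - H - B - I: 6+9+19+9+18 = 61
G - C - E - B - I: 6+12+25+18 = 61
The minimum is 53 via G - C - A - H - B - I.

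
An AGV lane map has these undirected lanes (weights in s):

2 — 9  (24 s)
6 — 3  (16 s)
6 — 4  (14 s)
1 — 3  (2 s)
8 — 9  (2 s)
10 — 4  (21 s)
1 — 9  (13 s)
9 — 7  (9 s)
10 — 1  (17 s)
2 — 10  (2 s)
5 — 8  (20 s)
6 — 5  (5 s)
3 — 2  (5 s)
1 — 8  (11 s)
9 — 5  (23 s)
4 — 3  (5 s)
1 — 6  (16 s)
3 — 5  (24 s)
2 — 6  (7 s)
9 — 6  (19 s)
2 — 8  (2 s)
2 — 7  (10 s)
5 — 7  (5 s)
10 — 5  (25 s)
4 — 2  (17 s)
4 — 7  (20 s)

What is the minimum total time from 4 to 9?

Compare a few routes:
4 - 3 - 1 - 8 - 9: 5+2+11+2 = 20
4 - 2 - 8 - 9: 17+2+2 = 21
4 - 3 - 1 - 9: 5+2+13 = 20
4 - 3 - 2 - 8 - 9: 5+5+2+2 = 14
Cheapest is 4 - 3 - 2 - 8 - 9 at 14 s.

14 s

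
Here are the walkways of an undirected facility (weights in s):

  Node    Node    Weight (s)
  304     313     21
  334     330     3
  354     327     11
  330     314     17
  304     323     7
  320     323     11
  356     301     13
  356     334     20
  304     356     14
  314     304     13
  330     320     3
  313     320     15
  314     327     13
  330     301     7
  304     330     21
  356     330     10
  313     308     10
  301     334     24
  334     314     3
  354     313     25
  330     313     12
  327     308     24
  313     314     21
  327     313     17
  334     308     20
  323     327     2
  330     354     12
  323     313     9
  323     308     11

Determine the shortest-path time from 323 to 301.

21 s

Settle nodes by increasing distance from 323:
323: 0
327: 2  (via 323)
304: 7  (via 323)
313: 9  (via 323)
308: 11  (via 323)
320: 11  (via 323)
354: 13  (via 327)
330: 14  (via 320)
314: 15  (via 327)
334: 17  (via 330)
356: 21  (via 304)
301: 21  (via 330)
Shortest route: 323–320–330–301 = 21 s.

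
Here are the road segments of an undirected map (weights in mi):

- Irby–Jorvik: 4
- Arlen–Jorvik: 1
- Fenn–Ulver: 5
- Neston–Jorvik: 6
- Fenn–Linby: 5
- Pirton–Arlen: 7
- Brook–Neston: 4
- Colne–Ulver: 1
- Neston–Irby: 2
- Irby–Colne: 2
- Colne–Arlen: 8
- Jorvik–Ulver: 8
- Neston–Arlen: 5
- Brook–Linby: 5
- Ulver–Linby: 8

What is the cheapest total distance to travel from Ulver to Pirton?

Running Dijkstra from Ulver:
Ulver: 0
Colne: 1  (via Ulver)
Irby: 3  (via Colne)
Neston: 5  (via Irby)
Fenn: 5  (via Ulver)
Jorvik: 7  (via Irby)
Linby: 8  (via Ulver)
Arlen: 8  (via Jorvik)
Brook: 9  (via Neston)
Pirton: 15  (via Arlen)
Shortest route: Ulver → Colne → Irby → Jorvik → Arlen → Pirton = 15 mi.

15 mi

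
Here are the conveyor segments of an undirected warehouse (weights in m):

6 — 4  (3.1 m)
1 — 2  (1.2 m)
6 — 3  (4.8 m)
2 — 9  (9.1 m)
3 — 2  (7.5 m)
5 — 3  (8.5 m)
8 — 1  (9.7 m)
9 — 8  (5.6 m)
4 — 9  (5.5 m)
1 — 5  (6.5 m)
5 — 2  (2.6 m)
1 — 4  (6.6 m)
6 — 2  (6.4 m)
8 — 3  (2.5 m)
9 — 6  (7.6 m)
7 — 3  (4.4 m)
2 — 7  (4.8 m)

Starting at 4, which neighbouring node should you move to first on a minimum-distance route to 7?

6

Enumerating some paths:
4–1–2–7: 6.6+1.2+4.8 = 12.6
4–6–2–7: 3.1+6.4+4.8 = 14.3
4–6–3–7: 3.1+4.8+4.4 = 12.3
Cheapest is 4–6–3–7 at 12.3 m.
So from 4 the first move is to 6.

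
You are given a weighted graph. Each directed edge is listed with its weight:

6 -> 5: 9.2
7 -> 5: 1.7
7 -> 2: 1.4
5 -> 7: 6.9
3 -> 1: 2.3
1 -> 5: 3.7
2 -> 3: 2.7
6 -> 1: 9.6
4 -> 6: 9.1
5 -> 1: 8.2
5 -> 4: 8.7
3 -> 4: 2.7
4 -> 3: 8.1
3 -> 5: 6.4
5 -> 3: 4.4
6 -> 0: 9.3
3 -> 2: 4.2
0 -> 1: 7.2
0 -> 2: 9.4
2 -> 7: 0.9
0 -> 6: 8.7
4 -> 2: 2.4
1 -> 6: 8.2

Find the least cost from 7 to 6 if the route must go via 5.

16.6

Shortest 7→5: 7–5 = 1.7
Best 5 to 6: 5–3–1–6 costing 14.9
Total via 5: 1.7 + 14.9 = 16.6.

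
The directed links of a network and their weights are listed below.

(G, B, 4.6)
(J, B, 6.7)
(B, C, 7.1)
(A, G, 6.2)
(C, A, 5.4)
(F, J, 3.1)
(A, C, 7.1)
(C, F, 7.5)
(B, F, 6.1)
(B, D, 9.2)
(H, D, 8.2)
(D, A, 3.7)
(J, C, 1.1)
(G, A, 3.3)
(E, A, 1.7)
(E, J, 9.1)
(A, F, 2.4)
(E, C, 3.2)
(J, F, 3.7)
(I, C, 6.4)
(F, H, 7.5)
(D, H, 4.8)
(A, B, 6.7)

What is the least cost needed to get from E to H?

11.6

Settle nodes by increasing distance from E:
E: 0
A: 1.7  (via E)
C: 3.2  (via E)
F: 4.1  (via A)
J: 7.2  (via F)
G: 7.9  (via A)
B: 8.4  (via A)
H: 11.6  (via F)
Shortest route: E → A → F → H = 11.6.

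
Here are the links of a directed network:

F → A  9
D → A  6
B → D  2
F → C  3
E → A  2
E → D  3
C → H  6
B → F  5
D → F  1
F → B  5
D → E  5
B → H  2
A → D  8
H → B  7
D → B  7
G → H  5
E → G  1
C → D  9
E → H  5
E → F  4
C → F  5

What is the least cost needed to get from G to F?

Candidate routes:
G → H → B → F: 5+7+5 = 17
G → H → B → D → F: 5+7+2+1 = 15
Cheapest is G → H → B → D → F at 15.

15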